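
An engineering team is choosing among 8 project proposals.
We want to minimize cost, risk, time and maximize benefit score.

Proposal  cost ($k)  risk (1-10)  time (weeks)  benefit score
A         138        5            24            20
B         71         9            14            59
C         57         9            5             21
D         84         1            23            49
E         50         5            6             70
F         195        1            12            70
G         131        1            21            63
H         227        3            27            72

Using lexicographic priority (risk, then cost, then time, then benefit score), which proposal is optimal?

First minimize risk: best is 1, kept {D, F, G}.
Then minimize cost: best is 84, kept {D}.

D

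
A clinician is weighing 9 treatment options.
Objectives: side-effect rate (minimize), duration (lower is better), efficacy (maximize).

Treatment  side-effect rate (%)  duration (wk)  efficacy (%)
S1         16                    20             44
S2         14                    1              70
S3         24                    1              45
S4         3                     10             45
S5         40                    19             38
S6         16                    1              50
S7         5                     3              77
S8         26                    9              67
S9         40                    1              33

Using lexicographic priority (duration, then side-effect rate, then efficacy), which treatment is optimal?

S2

First minimize duration: best is 1, kept {S2, S3, S6, S9}.
Then minimize side-effect rate: best is 14, kept {S2}.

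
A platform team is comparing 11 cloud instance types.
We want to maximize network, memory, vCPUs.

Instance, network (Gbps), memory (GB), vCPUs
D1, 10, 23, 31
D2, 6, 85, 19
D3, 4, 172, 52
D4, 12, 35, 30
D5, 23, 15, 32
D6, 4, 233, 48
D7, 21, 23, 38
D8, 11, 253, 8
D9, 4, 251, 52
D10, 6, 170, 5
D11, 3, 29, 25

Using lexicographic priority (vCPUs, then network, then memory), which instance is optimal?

D9

First maximize vCPUs: best is 52, kept {D3, D9}.
Then maximize network: best is 4, kept {D3, D9}.
Then maximize memory: best is 251, kept {D9}.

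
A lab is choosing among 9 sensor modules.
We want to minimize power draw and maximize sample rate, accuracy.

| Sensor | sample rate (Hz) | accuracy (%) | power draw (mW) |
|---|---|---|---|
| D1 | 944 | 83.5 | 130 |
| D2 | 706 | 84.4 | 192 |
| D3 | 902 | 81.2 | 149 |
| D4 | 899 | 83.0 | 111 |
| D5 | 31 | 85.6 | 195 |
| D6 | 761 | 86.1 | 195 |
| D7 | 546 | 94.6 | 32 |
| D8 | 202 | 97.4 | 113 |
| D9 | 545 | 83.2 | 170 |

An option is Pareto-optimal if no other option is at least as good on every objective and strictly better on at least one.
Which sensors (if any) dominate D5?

D6: sample rate 761≥31, accuracy 86.1≥85.6, power draw 195≤195 — dominates D5.
D7: sample rate 546≥31, accuracy 94.6≥85.6, power draw 32≤195 — dominates D5.
D8: sample rate 202≥31, accuracy 97.4≥85.6, power draw 113≤195 — dominates D5.
Others (D1, D2, D3, D4, D9) are each worse than D5 on at least one objective.

D6, D7, D8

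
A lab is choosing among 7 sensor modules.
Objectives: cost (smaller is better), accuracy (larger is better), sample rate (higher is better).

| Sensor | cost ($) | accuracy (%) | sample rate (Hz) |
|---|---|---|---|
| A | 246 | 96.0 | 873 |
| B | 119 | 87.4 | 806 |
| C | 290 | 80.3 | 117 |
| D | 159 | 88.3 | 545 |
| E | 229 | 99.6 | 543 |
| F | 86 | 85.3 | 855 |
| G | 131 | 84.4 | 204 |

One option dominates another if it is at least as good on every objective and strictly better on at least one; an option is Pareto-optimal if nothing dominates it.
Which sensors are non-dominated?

A: not dominated (best sample rate).
B: not dominated.
C: dominated by A (cost 246≤290, accuracy 96.0≥80.3, sample rate 873≥117).
D: not dominated.
E: not dominated (best accuracy).
F: not dominated (best cost).
G: dominated by B (cost 119≤131, accuracy 87.4≥84.4, sample rate 806≥204).

A, B, D, E, F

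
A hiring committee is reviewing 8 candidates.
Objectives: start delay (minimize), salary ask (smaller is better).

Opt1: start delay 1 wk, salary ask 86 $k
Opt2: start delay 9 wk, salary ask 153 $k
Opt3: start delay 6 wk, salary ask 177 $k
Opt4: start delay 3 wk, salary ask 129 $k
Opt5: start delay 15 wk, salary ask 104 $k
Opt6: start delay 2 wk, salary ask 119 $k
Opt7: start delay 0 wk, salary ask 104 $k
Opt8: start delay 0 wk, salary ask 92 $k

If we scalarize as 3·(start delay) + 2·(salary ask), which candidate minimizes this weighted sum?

Opt1

Opt1: 3·1 + 2·86 = 175
Opt2: 3·9 + 2·153 = 333
Opt3: 3·6 + 2·177 = 372
Opt4: 3·3 + 2·129 = 267
Opt5: 3·15 + 2·104 = 253
Opt6: 3·2 + 2·119 = 244
Opt7: 3·0 + 2·104 = 208
Opt8: 3·0 + 2·92 = 184
Lowest: Opt1 at 175.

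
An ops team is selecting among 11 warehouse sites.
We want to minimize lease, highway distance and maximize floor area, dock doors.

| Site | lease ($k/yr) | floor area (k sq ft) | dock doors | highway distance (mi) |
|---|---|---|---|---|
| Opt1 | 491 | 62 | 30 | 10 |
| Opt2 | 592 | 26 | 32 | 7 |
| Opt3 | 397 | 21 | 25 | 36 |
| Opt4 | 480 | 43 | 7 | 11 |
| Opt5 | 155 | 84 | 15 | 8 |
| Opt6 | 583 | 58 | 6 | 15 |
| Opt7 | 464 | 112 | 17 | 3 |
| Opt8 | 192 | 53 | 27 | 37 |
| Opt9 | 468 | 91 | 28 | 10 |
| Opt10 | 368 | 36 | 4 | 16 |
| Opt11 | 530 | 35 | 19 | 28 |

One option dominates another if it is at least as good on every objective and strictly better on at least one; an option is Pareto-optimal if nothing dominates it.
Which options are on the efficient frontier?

Opt1, Opt2, Opt3, Opt5, Opt7, Opt8, Opt9

Opt1: not dominated.
Opt2: not dominated (best dock doors).
Opt3: not dominated.
Opt4: dominated by Opt5 (lease 155≤480, floor area 84≥43, dock doors 15≥7, highway distance 8≤11).
Opt5: not dominated (best lease).
Opt6: dominated by Opt1 (lease 491≤583, floor area 62≥58, dock doors 30≥6, highway distance 10≤15).
Opt7: not dominated (best floor area).
Opt8: not dominated.
Opt9: not dominated.
Opt10: dominated by Opt5 (lease 155≤368, floor area 84≥36, dock doors 15≥4, highway distance 8≤16).
Opt11: dominated by Opt1 (lease 491≤530, floor area 62≥35, dock doors 30≥19, highway distance 10≤28).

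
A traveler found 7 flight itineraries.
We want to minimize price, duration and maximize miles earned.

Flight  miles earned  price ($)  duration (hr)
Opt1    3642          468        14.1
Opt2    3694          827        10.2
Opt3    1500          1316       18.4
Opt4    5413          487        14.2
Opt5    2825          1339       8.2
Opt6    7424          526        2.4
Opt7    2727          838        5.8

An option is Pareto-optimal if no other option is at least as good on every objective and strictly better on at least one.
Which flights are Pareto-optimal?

Opt1: not dominated (best price).
Opt2: dominated by Opt6 (miles earned 7424≥3694, price 526≤827, duration 2.4≤10.2).
Opt3: dominated by Opt1 (miles earned 3642≥1500, price 468≤1316, duration 14.1≤18.4).
Opt4: not dominated.
Opt5: dominated by Opt6 (miles earned 7424≥2825, price 526≤1339, duration 2.4≤8.2).
Opt6: not dominated (best miles earned).
Opt7: dominated by Opt6 (miles earned 7424≥2727, price 526≤838, duration 2.4≤5.8).

Opt1, Opt4, Opt6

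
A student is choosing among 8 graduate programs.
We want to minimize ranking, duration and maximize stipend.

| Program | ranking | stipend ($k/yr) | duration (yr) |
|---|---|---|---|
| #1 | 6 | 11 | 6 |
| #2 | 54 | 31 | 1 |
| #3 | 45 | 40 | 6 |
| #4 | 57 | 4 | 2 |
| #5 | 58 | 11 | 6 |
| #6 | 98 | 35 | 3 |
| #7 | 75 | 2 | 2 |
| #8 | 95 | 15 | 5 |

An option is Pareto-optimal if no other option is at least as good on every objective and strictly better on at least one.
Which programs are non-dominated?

#1: not dominated (best ranking).
#2: not dominated (best duration).
#3: not dominated (best stipend).
#4: dominated by #2 (ranking 54≤57, stipend 31≥4, duration 1≤2).
#5: dominated by #1 (ranking 6≤58, stipend 11≥11, duration 6≤6).
#6: not dominated.
#7: dominated by #2 (ranking 54≤75, stipend 31≥2, duration 1≤2).
#8: dominated by #2 (ranking 54≤95, stipend 31≥15, duration 1≤5).

#1, #2, #3, #6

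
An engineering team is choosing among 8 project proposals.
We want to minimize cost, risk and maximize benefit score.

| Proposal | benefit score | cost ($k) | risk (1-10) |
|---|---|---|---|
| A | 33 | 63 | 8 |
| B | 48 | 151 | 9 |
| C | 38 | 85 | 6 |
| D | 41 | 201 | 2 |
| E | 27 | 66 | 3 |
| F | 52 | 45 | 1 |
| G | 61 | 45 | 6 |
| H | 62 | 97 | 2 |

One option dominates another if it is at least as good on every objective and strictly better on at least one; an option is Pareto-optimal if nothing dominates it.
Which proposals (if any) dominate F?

none

A: worse on benefit score (33 vs 52).
B: worse on benefit score (48 vs 52).
C: worse on benefit score (38 vs 52).
D: worse on benefit score (41 vs 52).
E: worse on benefit score (27 vs 52).
G: worse on risk (6 vs 1).
H: worse on cost (97 vs 45).
No option dominates F.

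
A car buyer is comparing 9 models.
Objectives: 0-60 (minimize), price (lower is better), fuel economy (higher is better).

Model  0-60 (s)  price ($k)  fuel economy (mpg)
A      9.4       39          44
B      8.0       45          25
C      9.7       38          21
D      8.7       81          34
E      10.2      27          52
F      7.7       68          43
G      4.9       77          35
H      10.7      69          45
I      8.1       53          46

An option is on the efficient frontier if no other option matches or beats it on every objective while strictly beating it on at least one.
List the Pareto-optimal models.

A, B, C, E, F, G, I

A: not dominated.
B: not dominated.
C: not dominated.
D: dominated by F (0-60 7.7≤8.7, price 68≤81, fuel economy 43≥34).
E: not dominated (best price).
F: not dominated.
G: not dominated (best 0-60).
H: dominated by E (0-60 10.2≤10.7, price 27≤69, fuel economy 52≥45).
I: not dominated.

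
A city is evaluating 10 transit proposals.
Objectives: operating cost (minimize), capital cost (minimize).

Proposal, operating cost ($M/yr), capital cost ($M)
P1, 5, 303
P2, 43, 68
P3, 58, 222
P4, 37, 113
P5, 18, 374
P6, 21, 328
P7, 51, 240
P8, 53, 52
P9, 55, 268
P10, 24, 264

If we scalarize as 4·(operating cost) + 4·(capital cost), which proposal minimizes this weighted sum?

P8

P1: 4·5 + 4·303 = 1232
P2: 4·43 + 4·68 = 444
P3: 4·58 + 4·222 = 1120
P4: 4·37 + 4·113 = 600
P5: 4·18 + 4·374 = 1568
P6: 4·21 + 4·328 = 1396
P7: 4·51 + 4·240 = 1164
P8: 4·53 + 4·52 = 420
P9: 4·55 + 4·268 = 1292
P10: 4·24 + 4·264 = 1152
Lowest: P8 at 420.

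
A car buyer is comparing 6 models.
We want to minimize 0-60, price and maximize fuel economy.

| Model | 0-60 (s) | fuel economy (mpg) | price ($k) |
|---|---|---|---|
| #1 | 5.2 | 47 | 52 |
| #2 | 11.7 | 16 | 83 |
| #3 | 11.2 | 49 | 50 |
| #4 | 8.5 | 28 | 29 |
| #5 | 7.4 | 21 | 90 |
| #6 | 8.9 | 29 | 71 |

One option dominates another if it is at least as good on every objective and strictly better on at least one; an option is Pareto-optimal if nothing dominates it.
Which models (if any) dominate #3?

#1: worse on fuel economy (47 vs 49).
#2: worse on 0-60 (11.7 vs 11.2).
#4: worse on fuel economy (28 vs 49).
#5: worse on fuel economy (21 vs 49).
#6: worse on fuel economy (29 vs 49).
No option dominates #3.

none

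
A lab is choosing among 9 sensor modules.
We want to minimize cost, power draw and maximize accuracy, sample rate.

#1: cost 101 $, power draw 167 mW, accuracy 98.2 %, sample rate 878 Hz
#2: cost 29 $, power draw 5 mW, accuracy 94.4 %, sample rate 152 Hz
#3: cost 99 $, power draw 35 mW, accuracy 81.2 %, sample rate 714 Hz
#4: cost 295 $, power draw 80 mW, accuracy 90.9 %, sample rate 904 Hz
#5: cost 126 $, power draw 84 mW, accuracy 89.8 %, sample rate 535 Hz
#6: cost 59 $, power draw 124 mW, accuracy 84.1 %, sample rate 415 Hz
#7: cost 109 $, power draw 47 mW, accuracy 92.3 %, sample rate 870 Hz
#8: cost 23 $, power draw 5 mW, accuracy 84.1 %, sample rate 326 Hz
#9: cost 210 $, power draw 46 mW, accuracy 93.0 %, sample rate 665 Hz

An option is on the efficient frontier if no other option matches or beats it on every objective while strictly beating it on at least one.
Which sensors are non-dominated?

#1, #2, #3, #4, #6, #7, #8, #9

#1: not dominated (best accuracy).
#2: not dominated.
#3: not dominated.
#4: not dominated (best sample rate).
#5: dominated by #7 (cost 109≤126, power draw 47≤84, accuracy 92.3≥89.8, sample rate 870≥535).
#6: not dominated.
#7: not dominated.
#8: not dominated (best cost).
#9: not dominated.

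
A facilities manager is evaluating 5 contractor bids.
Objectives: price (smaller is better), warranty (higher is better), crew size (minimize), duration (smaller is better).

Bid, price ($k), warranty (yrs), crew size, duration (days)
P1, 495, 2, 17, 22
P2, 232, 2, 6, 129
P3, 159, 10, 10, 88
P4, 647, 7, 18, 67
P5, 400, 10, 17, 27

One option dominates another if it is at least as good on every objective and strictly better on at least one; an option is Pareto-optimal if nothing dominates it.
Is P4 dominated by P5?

Yes

P5 vs P4: price 400≤647, warranty 10≥7, crew size 17≤18, duration 27≤67 — P5 is at least as good on every objective with at least one strict improvement.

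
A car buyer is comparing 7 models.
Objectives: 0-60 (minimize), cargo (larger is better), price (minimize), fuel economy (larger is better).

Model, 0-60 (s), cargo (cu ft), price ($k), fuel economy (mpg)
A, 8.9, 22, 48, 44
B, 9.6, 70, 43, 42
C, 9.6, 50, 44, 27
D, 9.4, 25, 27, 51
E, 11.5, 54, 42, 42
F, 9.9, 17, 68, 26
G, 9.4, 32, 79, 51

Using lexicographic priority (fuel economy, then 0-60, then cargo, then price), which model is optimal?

First maximize fuel economy: best is 51, kept {D, G}.
Then minimize 0-60: best is 9.4, kept {D, G}.
Then maximize cargo: best is 32, kept {G}.

G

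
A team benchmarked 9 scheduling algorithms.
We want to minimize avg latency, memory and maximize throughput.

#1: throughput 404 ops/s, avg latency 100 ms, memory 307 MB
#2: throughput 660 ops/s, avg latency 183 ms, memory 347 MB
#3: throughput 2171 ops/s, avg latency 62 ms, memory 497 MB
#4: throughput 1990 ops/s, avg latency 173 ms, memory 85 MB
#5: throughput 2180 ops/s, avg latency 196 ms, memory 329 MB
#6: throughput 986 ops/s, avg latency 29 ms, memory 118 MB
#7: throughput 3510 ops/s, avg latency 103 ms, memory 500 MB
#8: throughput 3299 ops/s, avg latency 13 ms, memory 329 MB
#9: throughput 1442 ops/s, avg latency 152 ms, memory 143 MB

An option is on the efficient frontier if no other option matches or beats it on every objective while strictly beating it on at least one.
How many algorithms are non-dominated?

#1: dominated by #6 (throughput 986≥404, avg latency 29≤100, memory 118≤307).
#2: dominated by #4 (throughput 1990≥660, avg latency 173≤183, memory 85≤347).
#3: dominated by #8 (throughput 3299≥2171, avg latency 13≤62, memory 329≤497).
#4: not dominated (best memory).
#5: dominated by #8 (throughput 3299≥2180, avg latency 13≤196, memory 329≤329).
#6: not dominated.
#7: not dominated (best throughput).
#8: not dominated (best avg latency).
#9: not dominated.
Pareto-optimal: #4, #6, #7, #8, #9 → 5.

5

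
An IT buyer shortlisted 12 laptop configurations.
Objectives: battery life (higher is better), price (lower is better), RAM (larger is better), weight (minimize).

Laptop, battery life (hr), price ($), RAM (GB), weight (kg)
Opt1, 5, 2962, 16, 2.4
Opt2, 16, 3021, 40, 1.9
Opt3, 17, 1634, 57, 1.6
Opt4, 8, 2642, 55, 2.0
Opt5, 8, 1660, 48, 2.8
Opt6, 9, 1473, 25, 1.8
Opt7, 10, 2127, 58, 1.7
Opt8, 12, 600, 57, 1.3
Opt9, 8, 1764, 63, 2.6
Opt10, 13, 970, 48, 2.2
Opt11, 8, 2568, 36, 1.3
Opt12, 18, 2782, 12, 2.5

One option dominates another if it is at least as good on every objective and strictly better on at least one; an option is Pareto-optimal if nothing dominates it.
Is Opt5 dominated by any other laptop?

Opt3 vs Opt5: battery life 17≥8, price 1634≤1660, RAM 57≥48, weight 1.6≤2.8 — Opt3 is at least as good on every objective and strictly better on at least one, so Opt3 dominates Opt5.

Yes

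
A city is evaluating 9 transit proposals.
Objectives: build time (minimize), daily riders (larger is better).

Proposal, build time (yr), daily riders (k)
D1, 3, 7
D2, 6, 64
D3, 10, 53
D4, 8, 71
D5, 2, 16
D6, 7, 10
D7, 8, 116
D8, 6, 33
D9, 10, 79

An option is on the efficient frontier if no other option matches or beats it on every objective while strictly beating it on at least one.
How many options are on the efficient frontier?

3

D1: dominated by D5 (build time 2≤3, daily riders 16≥7).
D2: not dominated.
D3: dominated by D2 (build time 6≤10, daily riders 64≥53).
D4: dominated by D7 (build time 8≤8, daily riders 116≥71).
D5: not dominated (best build time).
D6: dominated by D2 (build time 6≤7, daily riders 64≥10).
D7: not dominated (best daily riders).
D8: dominated by D2 (build time 6≤6, daily riders 64≥33).
D9: dominated by D7 (build time 8≤10, daily riders 116≥79).
Pareto-optimal: D2, D5, D7 → 3.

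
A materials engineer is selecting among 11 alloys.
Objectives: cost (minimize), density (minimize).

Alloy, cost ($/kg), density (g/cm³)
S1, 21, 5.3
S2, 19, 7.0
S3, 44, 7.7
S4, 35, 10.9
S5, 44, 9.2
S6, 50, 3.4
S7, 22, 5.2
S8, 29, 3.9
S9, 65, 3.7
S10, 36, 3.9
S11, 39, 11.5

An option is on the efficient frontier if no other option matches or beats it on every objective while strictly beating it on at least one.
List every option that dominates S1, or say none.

none

S2: worse on density (7.0 vs 5.3).
S3: worse on cost (44 vs 21).
S4: worse on cost (35 vs 21).
S5: worse on cost (44 vs 21).
S6: worse on cost (50 vs 21).
S7: worse on cost (22 vs 21).
S8: worse on cost (29 vs 21).
S9: worse on cost (65 vs 21).
S10: worse on cost (36 vs 21).
S11: worse on cost (39 vs 21).
No option dominates S1.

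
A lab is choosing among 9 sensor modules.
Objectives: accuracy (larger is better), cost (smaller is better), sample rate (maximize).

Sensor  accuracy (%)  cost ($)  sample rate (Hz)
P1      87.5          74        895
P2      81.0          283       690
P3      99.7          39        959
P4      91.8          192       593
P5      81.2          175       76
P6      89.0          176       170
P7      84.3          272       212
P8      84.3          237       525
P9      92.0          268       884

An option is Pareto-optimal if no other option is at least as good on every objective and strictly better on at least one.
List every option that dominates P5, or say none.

P1, P3

P1: accuracy 87.5≥81.2, cost 74≤175, sample rate 895≥76 — dominates P5.
P3: accuracy 99.7≥81.2, cost 39≤175, sample rate 959≥76 — dominates P5.
Others (P2, P4, P6, P7, P8, P9) are each worse than P5 on at least one objective.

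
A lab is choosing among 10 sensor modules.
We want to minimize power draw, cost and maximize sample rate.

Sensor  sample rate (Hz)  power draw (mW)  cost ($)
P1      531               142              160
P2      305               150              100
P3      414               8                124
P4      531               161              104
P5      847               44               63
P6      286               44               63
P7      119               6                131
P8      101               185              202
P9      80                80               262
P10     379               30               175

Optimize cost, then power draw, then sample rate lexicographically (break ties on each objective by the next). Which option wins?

First minimize cost: best is 63, kept {P5, P6}.
Then minimize power draw: best is 44, kept {P5, P6}.
Then maximize sample rate: best is 847, kept {P5}.

P5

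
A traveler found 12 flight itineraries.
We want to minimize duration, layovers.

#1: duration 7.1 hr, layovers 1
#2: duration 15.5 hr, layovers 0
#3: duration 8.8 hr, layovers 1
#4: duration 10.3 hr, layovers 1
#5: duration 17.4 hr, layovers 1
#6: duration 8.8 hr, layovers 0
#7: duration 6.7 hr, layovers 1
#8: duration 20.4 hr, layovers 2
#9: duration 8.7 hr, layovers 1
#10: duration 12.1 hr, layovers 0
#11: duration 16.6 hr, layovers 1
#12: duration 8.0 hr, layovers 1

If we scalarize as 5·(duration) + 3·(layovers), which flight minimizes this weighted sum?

#7

#1: 5·7.1 + 3·1 = 38.5
#2: 5·15.5 + 3·0 = 77.5
#3: 5·8.8 + 3·1 = 47.0
#4: 5·10.3 + 3·1 = 54.5
#5: 5·17.4 + 3·1 = 90.0
#6: 5·8.8 + 3·0 = 44.0
#7: 5·6.7 + 3·1 = 36.5
#8: 5·20.4 + 3·2 = 108.0
#9: 5·8.7 + 3·1 = 46.5
#10: 5·12.1 + 3·0 = 60.5
#11: 5·16.6 + 3·1 = 86.0
#12: 5·8.0 + 3·1 = 43.0
Lowest: #7 at 36.5.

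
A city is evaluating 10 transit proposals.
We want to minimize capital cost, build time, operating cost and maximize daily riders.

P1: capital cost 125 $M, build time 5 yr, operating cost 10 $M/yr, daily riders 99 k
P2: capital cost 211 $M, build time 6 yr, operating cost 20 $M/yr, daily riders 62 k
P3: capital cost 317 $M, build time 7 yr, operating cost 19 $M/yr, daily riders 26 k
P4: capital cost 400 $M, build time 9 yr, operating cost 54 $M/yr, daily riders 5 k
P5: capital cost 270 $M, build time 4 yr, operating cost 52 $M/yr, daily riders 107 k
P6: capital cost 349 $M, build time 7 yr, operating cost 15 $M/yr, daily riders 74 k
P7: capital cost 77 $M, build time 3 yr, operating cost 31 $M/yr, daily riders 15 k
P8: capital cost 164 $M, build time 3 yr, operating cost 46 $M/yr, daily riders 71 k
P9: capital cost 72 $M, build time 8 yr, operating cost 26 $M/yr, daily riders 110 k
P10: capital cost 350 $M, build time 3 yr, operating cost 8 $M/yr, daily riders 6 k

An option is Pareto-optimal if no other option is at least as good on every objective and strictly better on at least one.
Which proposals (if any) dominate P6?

P1

P1: capital cost 125≤349, build time 5≤7, operating cost 10≤15, daily riders 99≥74 — dominates P6.
Others (P2, P3, P4, P5, P7, P8, P9, P10) are each worse than P6 on at least one objective.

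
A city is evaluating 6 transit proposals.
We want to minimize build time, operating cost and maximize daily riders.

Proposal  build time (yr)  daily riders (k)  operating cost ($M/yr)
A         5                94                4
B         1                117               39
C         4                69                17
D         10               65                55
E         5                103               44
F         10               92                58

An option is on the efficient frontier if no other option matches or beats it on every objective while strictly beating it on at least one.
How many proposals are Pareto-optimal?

A: not dominated (best operating cost).
B: not dominated (best build time).
C: not dominated.
D: dominated by A (build time 5≤10, daily riders 94≥65, operating cost 4≤55).
E: dominated by B (build time 1≤5, daily riders 117≥103, operating cost 39≤44).
F: dominated by A (build time 5≤10, daily riders 94≥92, operating cost 4≤58).
Pareto-optimal: A, B, C → 3.

3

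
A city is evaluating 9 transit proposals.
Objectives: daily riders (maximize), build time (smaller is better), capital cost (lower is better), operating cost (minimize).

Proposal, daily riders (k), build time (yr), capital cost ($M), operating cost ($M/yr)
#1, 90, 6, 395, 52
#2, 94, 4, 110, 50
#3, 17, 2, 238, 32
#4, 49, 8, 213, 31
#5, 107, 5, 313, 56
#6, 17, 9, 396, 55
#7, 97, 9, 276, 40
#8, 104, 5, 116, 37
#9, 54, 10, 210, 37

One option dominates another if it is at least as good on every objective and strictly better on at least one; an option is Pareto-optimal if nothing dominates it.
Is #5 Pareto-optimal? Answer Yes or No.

Yes

#1: worse on daily riders (90 vs 107).
#2: worse on daily riders (94 vs 107).
#3: worse on daily riders (17 vs 107).
#4: worse on daily riders (49 vs 107).
#6: worse on daily riders (17 vs 107).
#7: worse on daily riders (97 vs 107).
#8: worse on daily riders (104 vs 107).
#9: worse on daily riders (54 vs 107).
No option is at least as good as #5 on every objective and strictly better on one.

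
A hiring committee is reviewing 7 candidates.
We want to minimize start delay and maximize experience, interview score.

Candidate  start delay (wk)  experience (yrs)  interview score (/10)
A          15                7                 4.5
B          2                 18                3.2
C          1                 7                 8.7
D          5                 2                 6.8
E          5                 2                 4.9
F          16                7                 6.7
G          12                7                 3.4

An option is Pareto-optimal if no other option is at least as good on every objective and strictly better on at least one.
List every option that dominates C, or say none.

A: worse on start delay (15 vs 1).
B: worse on start delay (2 vs 1).
D: worse on start delay (5 vs 1).
E: worse on start delay (5 vs 1).
F: worse on start delay (16 vs 1).
G: worse on start delay (12 vs 1).
No option dominates C.

none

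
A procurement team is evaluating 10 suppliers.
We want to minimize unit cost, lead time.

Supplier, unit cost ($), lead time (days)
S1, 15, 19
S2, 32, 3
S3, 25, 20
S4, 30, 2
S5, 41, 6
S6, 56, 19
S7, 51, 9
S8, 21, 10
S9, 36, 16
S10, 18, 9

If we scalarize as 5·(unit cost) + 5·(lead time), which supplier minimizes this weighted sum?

S1: 5·15 + 5·19 = 170
S2: 5·32 + 5·3 = 175
S3: 5·25 + 5·20 = 225
S4: 5·30 + 5·2 = 160
S5: 5·41 + 5·6 = 235
S6: 5·56 + 5·19 = 375
S7: 5·51 + 5·9 = 300
S8: 5·21 + 5·10 = 155
S9: 5·36 + 5·16 = 260
S10: 5·18 + 5·9 = 135
Lowest: S10 at 135.

S10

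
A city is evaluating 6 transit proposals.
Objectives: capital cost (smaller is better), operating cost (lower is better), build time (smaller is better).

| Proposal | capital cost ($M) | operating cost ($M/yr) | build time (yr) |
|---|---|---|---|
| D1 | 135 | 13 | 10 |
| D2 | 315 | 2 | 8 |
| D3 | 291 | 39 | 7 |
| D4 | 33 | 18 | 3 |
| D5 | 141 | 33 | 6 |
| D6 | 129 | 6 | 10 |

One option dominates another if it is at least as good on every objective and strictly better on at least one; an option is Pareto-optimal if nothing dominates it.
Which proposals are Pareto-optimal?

D1: dominated by D6 (capital cost 129≤135, operating cost 6≤13, build time 10≤10).
D2: not dominated (best operating cost).
D3: dominated by D4 (capital cost 33≤291, operating cost 18≤39, build time 3≤7).
D4: not dominated (best capital cost).
D5: dominated by D4 (capital cost 33≤141, operating cost 18≤33, build time 3≤6).
D6: not dominated.

D2, D4, D6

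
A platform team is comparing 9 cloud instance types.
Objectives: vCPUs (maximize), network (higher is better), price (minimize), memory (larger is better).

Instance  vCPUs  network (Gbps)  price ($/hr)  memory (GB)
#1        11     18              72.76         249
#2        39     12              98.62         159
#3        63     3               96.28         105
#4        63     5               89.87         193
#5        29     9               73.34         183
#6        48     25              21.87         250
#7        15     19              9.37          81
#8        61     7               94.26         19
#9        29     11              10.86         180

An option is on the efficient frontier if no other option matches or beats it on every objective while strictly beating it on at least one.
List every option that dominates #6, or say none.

none

#1: worse on vCPUs (11 vs 48).
#2: worse on vCPUs (39 vs 48).
#3: worse on network (3 vs 25).
#4: worse on network (5 vs 25).
#5: worse on vCPUs (29 vs 48).
#7: worse on vCPUs (15 vs 48).
#8: worse on network (7 vs 25).
#9: worse on vCPUs (29 vs 48).
No option dominates #6.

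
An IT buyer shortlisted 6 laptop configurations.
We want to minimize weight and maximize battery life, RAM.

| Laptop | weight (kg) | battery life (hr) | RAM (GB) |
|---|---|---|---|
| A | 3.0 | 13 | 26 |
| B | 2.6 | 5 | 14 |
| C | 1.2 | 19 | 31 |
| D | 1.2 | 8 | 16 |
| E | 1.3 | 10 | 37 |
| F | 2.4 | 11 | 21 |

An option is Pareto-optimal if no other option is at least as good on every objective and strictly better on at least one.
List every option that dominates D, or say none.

C

C: weight 1.2≤1.2, battery life 19≥8, RAM 31≥16 — dominates D.
Others (A, B, E, F) are each worse than D on at least one objective.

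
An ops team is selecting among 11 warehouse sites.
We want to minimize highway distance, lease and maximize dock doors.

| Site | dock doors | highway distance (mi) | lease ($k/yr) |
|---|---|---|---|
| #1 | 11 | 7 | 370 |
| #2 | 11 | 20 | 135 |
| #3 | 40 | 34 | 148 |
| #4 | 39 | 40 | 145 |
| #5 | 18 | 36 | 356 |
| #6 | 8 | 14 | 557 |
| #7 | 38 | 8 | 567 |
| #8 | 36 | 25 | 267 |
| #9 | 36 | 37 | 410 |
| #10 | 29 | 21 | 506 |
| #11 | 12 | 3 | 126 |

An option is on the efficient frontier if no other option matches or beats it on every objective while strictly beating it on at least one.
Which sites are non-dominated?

#1: dominated by #11 (dock doors 12≥11, highway distance 3≤7, lease 126≤370).
#2: dominated by #11 (dock doors 12≥11, highway distance 3≤20, lease 126≤135).
#3: not dominated (best dock doors).
#4: not dominated.
#5: dominated by #3 (dock doors 40≥18, highway distance 34≤36, lease 148≤356).
#6: dominated by #1 (dock doors 11≥8, highway distance 7≤14, lease 370≤557).
#7: not dominated.
#8: not dominated.
#9: dominated by #3 (dock doors 40≥36, highway distance 34≤37, lease 148≤410).
#10: not dominated.
#11: not dominated (best highway distance).

#3, #4, #7, #8, #10, #11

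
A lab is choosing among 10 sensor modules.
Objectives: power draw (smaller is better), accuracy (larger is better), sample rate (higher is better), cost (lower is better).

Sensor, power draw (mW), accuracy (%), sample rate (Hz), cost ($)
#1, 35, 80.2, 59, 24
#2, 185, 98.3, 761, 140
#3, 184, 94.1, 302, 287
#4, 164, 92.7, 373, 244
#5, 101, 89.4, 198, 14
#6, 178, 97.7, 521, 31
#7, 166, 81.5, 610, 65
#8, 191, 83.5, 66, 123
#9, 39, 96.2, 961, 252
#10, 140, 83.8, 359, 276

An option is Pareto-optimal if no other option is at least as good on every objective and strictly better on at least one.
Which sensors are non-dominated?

#1: not dominated (best power draw).
#2: not dominated (best accuracy).
#3: dominated by #6 (power draw 178≤184, accuracy 97.7≥94.1, sample rate 521≥302, cost 31≤287).
#4: not dominated.
#5: not dominated (best cost).
#6: not dominated.
#7: not dominated.
#8: dominated by #5 (power draw 101≤191, accuracy 89.4≥83.5, sample rate 198≥66, cost 14≤123).
#9: not dominated (best sample rate).
#10: dominated by #9 (power draw 39≤140, accuracy 96.2≥83.8, sample rate 961≥359, cost 252≤276).

#1, #2, #4, #5, #6, #7, #9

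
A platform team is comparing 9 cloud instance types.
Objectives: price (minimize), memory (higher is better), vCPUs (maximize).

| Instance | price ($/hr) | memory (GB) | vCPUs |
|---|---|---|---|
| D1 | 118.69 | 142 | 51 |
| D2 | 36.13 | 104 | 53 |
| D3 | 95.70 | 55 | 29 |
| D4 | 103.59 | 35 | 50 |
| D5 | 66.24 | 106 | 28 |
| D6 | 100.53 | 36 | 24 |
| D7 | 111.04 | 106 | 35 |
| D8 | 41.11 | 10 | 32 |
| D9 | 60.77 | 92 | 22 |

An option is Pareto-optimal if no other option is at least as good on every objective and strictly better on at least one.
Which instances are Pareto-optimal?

D1, D2, D5, D7

D1: not dominated (best memory).
D2: not dominated (best price).
D3: dominated by D2 (price 36.13≤95.70, memory 104≥55, vCPUs 53≥29).
D4: dominated by D2 (price 36.13≤103.59, memory 104≥35, vCPUs 53≥50).
D5: not dominated.
D6: dominated by D2 (price 36.13≤100.53, memory 104≥36, vCPUs 53≥24).
D7: not dominated.
D8: dominated by D2 (price 36.13≤41.11, memory 104≥10, vCPUs 53≥32).
D9: dominated by D2 (price 36.13≤60.77, memory 104≥92, vCPUs 53≥22).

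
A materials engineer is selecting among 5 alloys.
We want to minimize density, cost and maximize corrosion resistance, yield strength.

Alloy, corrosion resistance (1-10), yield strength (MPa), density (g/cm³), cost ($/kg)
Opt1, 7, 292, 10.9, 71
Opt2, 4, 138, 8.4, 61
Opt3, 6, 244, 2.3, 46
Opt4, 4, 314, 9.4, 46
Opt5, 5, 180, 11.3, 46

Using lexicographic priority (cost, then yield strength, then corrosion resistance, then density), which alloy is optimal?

First minimize cost: best is 46, kept {Opt3, Opt4, Opt5}.
Then maximize yield strength: best is 314, kept {Opt4}.

Opt4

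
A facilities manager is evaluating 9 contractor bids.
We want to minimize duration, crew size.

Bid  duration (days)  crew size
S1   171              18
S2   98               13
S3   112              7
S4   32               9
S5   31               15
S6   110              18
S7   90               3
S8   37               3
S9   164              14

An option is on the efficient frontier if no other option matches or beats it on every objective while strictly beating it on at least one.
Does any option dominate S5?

S1: worse on duration (171 vs 31).
S2: worse on duration (98 vs 31).
S3: worse on duration (112 vs 31).
S4: worse on duration (32 vs 31).
S6: worse on duration (110 vs 31).
S7: worse on duration (90 vs 31).
S8: worse on duration (37 vs 31).
S9: worse on duration (164 vs 31).
No option is at least as good as S5 on every objective and strictly better on one.

No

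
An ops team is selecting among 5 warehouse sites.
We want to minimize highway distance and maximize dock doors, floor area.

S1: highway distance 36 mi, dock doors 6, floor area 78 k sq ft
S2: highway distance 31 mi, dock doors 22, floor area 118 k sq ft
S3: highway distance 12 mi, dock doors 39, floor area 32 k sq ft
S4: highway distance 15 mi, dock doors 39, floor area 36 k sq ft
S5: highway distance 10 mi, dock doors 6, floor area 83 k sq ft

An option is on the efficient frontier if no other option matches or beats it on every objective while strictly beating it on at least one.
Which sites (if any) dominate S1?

S2, S5

S2: highway distance 31≤36, dock doors 22≥6, floor area 118≥78 — dominates S1.
S5: highway distance 10≤36, dock doors 6≥6, floor area 83≥78 — dominates S1.
Others (S3, S4) are each worse than S1 on at least one objective.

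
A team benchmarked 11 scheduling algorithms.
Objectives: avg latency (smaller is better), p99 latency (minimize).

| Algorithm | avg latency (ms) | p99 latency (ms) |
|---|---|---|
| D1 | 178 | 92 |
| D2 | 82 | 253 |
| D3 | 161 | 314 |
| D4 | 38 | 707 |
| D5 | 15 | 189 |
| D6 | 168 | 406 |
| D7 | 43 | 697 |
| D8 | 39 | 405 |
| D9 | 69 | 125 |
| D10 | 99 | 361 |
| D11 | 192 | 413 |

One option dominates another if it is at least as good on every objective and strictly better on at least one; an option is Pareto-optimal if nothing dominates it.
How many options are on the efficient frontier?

D1: not dominated (best p99 latency).
D2: dominated by D5 (avg latency 15≤82, p99 latency 189≤253).
D3: dominated by D2 (avg latency 82≤161, p99 latency 253≤314).
D4: dominated by D5 (avg latency 15≤38, p99 latency 189≤707).
D5: not dominated (best avg latency).
D6: dominated by D2 (avg latency 82≤168, p99 latency 253≤406).
D7: dominated by D5 (avg latency 15≤43, p99 latency 189≤697).
D8: dominated by D5 (avg latency 15≤39, p99 latency 189≤405).
D9: not dominated.
D10: dominated by D2 (avg latency 82≤99, p99 latency 253≤361).
D11: dominated by D1 (avg latency 178≤192, p99 latency 92≤413).
Pareto-optimal: D1, D5, D9 → 3.

3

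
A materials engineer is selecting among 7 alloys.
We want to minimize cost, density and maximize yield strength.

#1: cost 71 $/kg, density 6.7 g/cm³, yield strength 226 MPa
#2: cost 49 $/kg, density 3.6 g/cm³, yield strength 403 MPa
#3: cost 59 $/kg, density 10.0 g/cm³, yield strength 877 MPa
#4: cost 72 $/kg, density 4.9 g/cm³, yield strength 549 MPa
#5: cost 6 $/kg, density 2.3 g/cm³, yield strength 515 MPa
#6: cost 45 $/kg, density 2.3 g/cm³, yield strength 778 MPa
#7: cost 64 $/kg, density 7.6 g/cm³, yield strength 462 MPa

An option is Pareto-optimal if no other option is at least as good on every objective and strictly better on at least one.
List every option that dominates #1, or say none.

#2, #5, #6

#2: cost 49≤71, density 3.6≤6.7, yield strength 403≥226 — dominates #1.
#5: cost 6≤71, density 2.3≤6.7, yield strength 515≥226 — dominates #1.
#6: cost 45≤71, density 2.3≤6.7, yield strength 778≥226 — dominates #1.
Others (#3, #4, #7) are each worse than #1 on at least one objective.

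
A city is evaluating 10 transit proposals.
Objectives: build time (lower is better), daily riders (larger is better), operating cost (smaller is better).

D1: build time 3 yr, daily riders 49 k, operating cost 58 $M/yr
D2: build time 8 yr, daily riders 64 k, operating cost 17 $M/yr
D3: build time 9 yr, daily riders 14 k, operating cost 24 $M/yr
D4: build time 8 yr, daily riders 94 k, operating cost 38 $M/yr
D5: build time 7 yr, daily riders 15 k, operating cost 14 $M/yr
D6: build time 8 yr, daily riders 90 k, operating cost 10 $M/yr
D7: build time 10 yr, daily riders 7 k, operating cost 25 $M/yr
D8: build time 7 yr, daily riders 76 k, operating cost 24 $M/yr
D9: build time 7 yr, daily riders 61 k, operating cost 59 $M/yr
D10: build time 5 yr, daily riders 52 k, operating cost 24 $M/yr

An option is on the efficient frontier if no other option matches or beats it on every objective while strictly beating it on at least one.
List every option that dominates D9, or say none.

D8

D8: build time 7≤7, daily riders 76≥61, operating cost 24≤59 — dominates D9.
Others (D1, D2, D3, D4, D5, D6, D7, D10) are each worse than D9 on at least one objective.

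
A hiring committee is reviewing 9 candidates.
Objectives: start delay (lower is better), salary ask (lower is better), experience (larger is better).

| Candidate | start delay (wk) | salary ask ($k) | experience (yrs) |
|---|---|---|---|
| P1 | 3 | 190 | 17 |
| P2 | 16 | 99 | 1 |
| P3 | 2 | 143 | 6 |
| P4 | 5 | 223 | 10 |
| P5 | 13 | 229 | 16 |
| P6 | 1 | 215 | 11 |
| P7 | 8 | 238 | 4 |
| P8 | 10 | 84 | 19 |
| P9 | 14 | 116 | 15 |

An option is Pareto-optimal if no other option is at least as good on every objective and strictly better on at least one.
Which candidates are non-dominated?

P1: not dominated.
P2: dominated by P8 (start delay 10≤16, salary ask 84≤99, experience 19≥1).
P3: not dominated.
P4: dominated by P1 (start delay 3≤5, salary ask 190≤223, experience 17≥10).
P5: dominated by P1 (start delay 3≤13, salary ask 190≤229, experience 17≥16).
P6: not dominated (best start delay).
P7: dominated by P1 (start delay 3≤8, salary ask 190≤238, experience 17≥4).
P8: not dominated (best salary ask).
P9: dominated by P8 (start delay 10≤14, salary ask 84≤116, experience 19≥15).

P1, P3, P6, P8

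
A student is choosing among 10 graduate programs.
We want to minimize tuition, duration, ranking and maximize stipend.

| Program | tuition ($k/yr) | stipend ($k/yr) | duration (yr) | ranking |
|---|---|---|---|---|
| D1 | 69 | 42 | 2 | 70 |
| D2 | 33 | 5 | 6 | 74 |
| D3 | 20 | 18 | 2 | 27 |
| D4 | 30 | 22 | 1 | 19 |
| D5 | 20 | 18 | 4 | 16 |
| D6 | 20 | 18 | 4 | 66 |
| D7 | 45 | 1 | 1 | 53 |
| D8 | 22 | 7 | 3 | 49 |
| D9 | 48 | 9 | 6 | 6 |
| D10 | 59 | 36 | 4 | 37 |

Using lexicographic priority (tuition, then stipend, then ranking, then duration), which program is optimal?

First minimize tuition: best is 20, kept {D3, D5, D6}.
Then maximize stipend: best is 18, kept {D3, D5, D6}.
Then minimize ranking: best is 16, kept {D5}.

D5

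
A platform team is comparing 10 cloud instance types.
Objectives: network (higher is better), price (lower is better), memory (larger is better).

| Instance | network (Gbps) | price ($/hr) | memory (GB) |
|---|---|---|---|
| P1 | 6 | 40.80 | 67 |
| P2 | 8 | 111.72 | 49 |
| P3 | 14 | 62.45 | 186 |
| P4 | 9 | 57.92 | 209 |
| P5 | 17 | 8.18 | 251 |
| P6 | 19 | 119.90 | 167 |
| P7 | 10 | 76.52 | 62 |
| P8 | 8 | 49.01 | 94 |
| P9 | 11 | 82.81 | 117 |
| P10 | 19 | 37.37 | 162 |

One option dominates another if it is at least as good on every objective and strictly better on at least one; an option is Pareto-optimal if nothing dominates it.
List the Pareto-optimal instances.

P5, P6, P10

P1: dominated by P5 (network 17≥6, price 8.18≤40.80, memory 251≥67).
P2: dominated by P3 (network 14≥8, price 62.45≤111.72, memory 186≥49).
P3: dominated by P5 (network 17≥14, price 8.18≤62.45, memory 251≥186).
P4: dominated by P5 (network 17≥9, price 8.18≤57.92, memory 251≥209).
P5: not dominated (best price).
P6: not dominated.
P7: dominated by P3 (network 14≥10, price 62.45≤76.52, memory 186≥62).
P8: dominated by P5 (network 17≥8, price 8.18≤49.01, memory 251≥94).
P9: dominated by P3 (network 14≥11, price 62.45≤82.81, memory 186≥117).
P10: not dominated.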